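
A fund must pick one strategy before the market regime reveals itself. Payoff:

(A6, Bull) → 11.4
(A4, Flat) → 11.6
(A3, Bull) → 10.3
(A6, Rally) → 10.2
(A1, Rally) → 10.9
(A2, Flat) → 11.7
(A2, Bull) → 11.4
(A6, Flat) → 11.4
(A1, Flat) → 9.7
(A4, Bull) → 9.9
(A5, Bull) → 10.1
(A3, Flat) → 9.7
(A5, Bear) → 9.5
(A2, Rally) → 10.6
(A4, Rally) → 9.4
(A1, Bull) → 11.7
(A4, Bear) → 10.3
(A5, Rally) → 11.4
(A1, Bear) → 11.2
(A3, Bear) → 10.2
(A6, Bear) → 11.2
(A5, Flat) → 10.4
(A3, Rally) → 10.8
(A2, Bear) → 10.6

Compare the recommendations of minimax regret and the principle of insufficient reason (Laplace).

Column bests: Bear=11.2, Flat=11.7, Bull=11.7, Rally=11.4.
A1 regrets: 0.0, 2.0, 0.0, 0.5 → max 2.0
A2 regrets: 0.6, 0.0, 0.3, 0.8 → max 0.8
A3 regrets: 1.0, 2.0, 1.4, 0.6 → max 2.0
A4 regrets: 0.9, 0.1, 1.8, 2.0 → max 2.0
A5 regrets: 1.7, 1.3, 1.6, 0.0 → max 1.7
A6 regrets: 0.0, 0.3, 0.3, 1.2 → max 1.2
Smallest max regret = 0.8 → A2.
Row averages: A1=10.875, A2=11.075, A3=10.25, A4=10.3, A5=10.35, A6=11.05
Highest average = 11.075 → A2.

minimax regret → A2; laplace → A2 (agree)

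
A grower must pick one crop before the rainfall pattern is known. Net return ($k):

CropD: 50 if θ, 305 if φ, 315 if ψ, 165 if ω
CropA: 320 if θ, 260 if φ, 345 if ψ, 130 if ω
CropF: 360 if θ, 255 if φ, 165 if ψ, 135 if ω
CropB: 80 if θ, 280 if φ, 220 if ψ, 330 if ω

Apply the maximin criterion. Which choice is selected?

Row minima: CropD=50, CropA=130, CropF=135, CropB=80
Best worst-case = 135 → CropF.

CropF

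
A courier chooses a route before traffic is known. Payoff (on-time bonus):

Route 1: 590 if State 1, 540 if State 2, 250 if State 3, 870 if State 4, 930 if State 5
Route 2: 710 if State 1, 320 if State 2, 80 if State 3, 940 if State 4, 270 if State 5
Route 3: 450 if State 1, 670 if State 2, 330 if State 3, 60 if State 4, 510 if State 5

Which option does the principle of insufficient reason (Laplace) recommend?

Row averages: Route 1=636, Route 2=464, Route 3=404
Highest average = 636 → Route 1.

Route 1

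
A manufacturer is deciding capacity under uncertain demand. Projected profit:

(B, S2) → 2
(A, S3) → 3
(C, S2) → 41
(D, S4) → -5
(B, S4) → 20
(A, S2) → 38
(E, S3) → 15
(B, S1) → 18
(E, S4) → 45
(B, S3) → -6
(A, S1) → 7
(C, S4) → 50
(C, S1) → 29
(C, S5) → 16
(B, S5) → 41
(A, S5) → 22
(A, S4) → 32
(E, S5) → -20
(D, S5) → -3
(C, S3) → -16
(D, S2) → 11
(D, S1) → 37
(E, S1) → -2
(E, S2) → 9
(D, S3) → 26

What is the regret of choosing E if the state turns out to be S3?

11

Best payoff under S3 is 26.
Regret = 26 − 15 = 11.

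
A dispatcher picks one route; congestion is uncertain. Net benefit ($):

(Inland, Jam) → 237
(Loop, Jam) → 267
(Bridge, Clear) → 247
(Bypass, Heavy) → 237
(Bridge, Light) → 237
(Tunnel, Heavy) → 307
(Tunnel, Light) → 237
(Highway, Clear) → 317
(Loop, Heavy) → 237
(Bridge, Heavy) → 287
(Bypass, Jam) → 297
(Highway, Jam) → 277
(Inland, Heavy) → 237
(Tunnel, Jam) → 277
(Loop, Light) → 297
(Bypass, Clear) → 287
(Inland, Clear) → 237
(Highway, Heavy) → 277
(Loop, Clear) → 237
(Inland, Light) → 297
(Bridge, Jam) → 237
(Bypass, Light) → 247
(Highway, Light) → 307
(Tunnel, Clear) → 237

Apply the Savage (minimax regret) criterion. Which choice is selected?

Column bests: Clear=317, Light=307, Heavy=307, Jam=297.
Highway regrets: 0, 0, 30, 20 → max 30
Bypass regrets: 30, 60, 70, 0 → max 70
Bridge regrets: 70, 70, 20, 60 → max 70
Loop regrets: 80, 10, 70, 30 → max 80
Tunnel regrets: 80, 70, 0, 20 → max 80
Inland regrets: 80, 10, 70, 60 → max 80
Smallest max regret = 30 → Highway.

Highway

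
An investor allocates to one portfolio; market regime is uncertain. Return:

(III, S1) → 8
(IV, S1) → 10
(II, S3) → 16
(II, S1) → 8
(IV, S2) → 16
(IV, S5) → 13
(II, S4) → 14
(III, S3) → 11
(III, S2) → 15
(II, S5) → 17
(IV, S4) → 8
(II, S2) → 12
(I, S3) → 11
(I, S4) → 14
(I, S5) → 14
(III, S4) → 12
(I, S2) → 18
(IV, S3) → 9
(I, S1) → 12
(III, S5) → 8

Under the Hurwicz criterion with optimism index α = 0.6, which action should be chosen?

I: 0.6·18 + 0.4·11 = 15.2
II: 0.6·17 + 0.4·8 = 13.4
III: 0.6·15 + 0.4·8 = 12.2
IV: 0.6·16 + 0.4·8 = 12.8
Highest Hurwicz score = 15.2 → I.

I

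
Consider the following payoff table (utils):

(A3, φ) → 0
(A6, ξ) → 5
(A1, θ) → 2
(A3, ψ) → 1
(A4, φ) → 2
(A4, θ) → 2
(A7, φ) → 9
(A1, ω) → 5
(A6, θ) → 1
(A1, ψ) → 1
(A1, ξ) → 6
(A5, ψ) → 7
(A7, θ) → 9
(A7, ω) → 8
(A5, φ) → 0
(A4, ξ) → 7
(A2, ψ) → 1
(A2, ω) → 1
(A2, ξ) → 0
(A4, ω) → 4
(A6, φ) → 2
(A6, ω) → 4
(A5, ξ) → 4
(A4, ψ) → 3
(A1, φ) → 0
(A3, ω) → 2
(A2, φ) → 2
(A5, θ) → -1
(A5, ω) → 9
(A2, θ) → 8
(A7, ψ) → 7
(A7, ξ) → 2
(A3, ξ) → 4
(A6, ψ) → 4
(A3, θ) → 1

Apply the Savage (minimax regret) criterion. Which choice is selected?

Column bests: θ=9, φ=9, ψ=7, ω=9, ξ=7.
A1 regrets: 7, 9, 6, 4, 1 → max 9
A2 regrets: 1, 7, 6, 8, 7 → max 8
A3 regrets: 8, 9, 6, 7, 3 → max 9
A4 regrets: 7, 7, 4, 5, 0 → max 7
A5 regrets: 10, 9, 0, 0, 3 → max 10
A6 regrets: 8, 7, 3, 5, 2 → max 8
A7 regrets: 0, 0, 0, 1, 5 → max 5
Smallest max regret = 5 → A7.

A7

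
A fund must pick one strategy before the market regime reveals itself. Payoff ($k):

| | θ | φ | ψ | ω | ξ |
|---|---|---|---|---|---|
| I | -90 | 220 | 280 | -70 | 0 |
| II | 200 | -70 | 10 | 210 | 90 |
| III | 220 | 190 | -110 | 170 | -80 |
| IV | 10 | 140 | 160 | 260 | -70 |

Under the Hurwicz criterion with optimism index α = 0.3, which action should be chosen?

I: 0.3·280 + 0.7·(-90) = 21
II: 0.3·210 + 0.7·(-70) = 14
III: 0.3·220 + 0.7·(-110) = -11
IV: 0.3·260 + 0.7·(-70) = 29
Highest Hurwicz score = 29 → IV.

IV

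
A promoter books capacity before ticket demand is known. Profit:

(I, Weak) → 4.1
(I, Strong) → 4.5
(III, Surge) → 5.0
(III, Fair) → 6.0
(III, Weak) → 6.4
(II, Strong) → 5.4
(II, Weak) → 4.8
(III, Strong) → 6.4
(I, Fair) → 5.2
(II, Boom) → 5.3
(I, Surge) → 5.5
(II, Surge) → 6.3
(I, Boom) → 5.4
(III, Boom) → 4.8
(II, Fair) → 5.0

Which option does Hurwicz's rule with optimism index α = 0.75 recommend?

III

I: 0.75·5.5 + 0.25·4.1 = 5.15
II: 0.75·6.3 + 0.25·4.8 = 5.925
III: 0.75·6.4 + 0.25·4.8 = 6
Highest Hurwicz score = 6 → III.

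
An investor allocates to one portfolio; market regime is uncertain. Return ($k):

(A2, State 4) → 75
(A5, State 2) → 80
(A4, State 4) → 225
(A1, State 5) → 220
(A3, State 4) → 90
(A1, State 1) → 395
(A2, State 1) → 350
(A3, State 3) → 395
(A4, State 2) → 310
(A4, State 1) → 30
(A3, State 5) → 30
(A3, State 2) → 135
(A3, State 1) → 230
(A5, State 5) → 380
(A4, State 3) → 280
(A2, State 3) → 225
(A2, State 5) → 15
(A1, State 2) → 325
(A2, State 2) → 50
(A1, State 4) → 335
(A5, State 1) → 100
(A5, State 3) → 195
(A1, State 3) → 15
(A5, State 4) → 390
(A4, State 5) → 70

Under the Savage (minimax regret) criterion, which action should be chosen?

Column bests: State 1=395, State 2=325, State 3=395, State 4=390, State 5=380.
A1 regrets: 0, 0, 380, 55, 160 → max 380
A2 regrets: 45, 275, 170, 315, 365 → max 365
A3 regrets: 165, 190, 0, 300, 350 → max 350
A4 regrets: 365, 15, 115, 165, 310 → max 365
A5 regrets: 295, 245, 200, 0, 0 → max 295
Smallest max regret = 295 → A5.

A5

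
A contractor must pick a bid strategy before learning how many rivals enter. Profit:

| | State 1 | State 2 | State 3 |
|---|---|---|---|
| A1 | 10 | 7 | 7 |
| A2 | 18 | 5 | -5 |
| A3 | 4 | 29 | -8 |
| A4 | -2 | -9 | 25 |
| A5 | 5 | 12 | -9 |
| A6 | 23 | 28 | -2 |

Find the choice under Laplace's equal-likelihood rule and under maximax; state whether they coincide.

Row averages: A1=8, A2=6, A3=25/3, A4=14/3, A5=8/3, A6=49/3
Highest average = 49/3 → A6.
Row maxima: A1=10, A2=18, A3=29, A4=25, A5=12, A6=28
Best best-case = 29 → A3.

laplace → A6; maximax → A3 (disagree)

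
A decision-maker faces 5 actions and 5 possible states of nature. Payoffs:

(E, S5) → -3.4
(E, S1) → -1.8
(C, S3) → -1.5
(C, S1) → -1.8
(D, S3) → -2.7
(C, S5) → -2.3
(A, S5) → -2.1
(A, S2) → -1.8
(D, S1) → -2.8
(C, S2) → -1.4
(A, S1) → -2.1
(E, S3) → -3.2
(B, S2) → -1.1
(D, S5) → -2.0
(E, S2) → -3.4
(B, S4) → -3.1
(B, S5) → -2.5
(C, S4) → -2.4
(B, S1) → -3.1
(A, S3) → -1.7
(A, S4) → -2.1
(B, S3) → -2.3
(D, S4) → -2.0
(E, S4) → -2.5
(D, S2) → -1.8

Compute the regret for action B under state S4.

1.1

Best payoff under S4 is -2.0.
Regret = -2.0 − (-3.1) = 1.1.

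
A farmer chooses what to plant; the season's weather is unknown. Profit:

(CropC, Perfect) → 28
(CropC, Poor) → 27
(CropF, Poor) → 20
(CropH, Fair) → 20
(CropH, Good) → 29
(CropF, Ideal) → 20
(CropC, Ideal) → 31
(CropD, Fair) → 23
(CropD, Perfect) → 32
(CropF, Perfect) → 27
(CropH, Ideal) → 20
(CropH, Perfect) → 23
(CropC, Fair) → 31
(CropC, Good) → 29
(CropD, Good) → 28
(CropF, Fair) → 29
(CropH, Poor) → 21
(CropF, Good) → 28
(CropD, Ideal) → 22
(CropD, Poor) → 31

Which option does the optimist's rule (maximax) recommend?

CropD

Row maxima: CropH=29, CropF=29, CropD=32, CropC=31
Best best-case = 32 → CropD.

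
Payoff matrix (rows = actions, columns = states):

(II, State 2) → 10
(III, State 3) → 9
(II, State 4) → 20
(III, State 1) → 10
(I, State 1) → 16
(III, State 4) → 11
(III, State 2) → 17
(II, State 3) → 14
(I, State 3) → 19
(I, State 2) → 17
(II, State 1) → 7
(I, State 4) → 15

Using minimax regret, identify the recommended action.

Column bests: State 1=16, State 2=17, State 3=19, State 4=20.
I regrets: 0, 0, 0, 5 → max 5
II regrets: 9, 7, 5, 0 → max 9
III regrets: 6, 0, 10, 9 → max 10
Smallest max regret = 5 → I.

I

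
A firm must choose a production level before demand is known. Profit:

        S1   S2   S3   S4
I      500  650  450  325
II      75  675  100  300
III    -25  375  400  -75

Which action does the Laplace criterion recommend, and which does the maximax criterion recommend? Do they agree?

laplace → I; maximax → II (disagree)

Row averages: I=481.25, II=287.5, III=168.75
Highest average = 481.25 → I.
Row maxima: I=650, II=675, III=400
Best best-case = 675 → II.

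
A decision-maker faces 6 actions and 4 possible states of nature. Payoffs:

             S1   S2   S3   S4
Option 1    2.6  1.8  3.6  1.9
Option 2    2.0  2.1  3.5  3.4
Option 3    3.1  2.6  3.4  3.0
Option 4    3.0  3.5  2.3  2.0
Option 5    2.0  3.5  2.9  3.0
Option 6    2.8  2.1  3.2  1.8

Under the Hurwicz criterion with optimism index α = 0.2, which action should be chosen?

Option 3

Option 1: 0.2·3.6 + 0.8·1.8 = 2.16
Option 2: 0.2·3.5 + 0.8·2.0 = 2.3
Option 3: 0.2·3.4 + 0.8·2.6 = 2.76
Option 4: 0.2·3.5 + 0.8·2.0 = 2.3
Option 5: 0.2·3.5 + 0.8·2.0 = 2.3
Option 6: 0.2·3.2 + 0.8·1.8 = 2.08
Highest Hurwicz score = 2.76 → Option 3.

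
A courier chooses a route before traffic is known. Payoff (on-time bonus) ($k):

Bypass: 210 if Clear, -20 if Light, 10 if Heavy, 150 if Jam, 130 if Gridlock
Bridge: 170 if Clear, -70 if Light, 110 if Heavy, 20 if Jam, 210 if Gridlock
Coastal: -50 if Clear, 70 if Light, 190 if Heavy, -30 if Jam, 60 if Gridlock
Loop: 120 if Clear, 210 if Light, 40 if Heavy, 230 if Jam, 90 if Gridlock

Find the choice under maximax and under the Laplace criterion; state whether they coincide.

maximax → Loop; laplace → Loop (agree)

Row maxima: Bypass=210, Bridge=210, Coastal=190, Loop=230
Best best-case = 230 → Loop.
Row averages: Bypass=96, Bridge=88, Coastal=48, Loop=138
Highest average = 138 → Loop.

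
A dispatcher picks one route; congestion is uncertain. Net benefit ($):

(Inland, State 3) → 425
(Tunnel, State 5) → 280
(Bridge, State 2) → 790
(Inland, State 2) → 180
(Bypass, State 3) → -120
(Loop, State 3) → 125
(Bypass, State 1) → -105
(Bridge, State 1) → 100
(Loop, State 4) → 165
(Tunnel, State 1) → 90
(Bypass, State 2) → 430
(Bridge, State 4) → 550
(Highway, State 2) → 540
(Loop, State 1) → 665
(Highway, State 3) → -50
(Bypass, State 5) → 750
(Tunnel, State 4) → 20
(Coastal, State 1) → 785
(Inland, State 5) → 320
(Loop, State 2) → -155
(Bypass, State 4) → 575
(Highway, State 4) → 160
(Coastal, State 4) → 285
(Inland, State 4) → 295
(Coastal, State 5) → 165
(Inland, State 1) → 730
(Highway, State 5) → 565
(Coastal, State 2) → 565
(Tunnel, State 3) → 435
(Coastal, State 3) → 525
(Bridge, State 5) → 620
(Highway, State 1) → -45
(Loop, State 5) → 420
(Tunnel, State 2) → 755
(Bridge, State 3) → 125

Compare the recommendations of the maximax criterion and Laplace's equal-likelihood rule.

Row maxima: Highway=565, Bypass=750, Tunnel=755, Coastal=785, Inland=730, Loop=665, Bridge=790
Best best-case = 790 → Bridge.
Row averages: Highway=234, Bypass=306, Tunnel=316, Coastal=465, Inland=390, Loop=244, Bridge=437
Highest average = 465 → Coastal.

maximax → Bridge; laplace → Coastal (disagree)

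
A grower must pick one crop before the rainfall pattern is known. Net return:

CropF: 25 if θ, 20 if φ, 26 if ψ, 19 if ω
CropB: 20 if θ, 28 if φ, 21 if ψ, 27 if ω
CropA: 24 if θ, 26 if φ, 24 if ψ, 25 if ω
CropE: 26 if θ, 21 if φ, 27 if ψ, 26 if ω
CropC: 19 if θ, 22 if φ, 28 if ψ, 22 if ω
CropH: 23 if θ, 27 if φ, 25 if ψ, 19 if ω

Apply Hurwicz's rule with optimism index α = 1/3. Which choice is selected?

CropF: 1/3·26 + 2/3·19 = 64/3
CropB: 1/3·28 + 2/3·20 = 68/3
CropA: 1/3·26 + 2/3·24 = 74/3
CropE: 1/3·27 + 2/3·21 = 23
CropC: 1/3·28 + 2/3·19 = 22
CropH: 1/3·27 + 2/3·19 = 65/3
Highest Hurwicz score = 74/3 → CropA.

CropA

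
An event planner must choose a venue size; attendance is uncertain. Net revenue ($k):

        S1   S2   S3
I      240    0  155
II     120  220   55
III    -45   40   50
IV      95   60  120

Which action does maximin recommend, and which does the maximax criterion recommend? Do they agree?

Row minima: I=0, II=55, III=-45, IV=60
Best worst-case = 60 → IV.
Row maxima: I=240, II=220, III=50, IV=120
Best best-case = 240 → I.

maximin → IV; maximax → I (disagree)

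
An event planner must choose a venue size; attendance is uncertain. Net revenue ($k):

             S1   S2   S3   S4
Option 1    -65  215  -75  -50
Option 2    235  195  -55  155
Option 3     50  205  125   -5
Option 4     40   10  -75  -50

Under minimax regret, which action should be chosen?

Option 2

Column bests: S1=235, S2=215, S3=125, S4=155.
Option 1 regrets: 300, 0, 200, 205 → max 300
Option 2 regrets: 0, 20, 180, 0 → max 180
Option 3 regrets: 185, 10, 0, 160 → max 185
Option 4 regrets: 195, 205, 200, 205 → max 205
Smallest max regret = 180 → Option 2.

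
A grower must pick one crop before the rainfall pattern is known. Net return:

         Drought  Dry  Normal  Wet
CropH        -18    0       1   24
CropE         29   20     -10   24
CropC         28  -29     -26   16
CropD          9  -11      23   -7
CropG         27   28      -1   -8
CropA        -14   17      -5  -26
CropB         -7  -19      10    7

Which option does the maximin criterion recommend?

CropG

Row minima: CropH=-18, CropE=-10, CropC=-29, CropD=-11, CropG=-8, CropA=-26, CropB=-19
Best worst-case = -8 → CropG.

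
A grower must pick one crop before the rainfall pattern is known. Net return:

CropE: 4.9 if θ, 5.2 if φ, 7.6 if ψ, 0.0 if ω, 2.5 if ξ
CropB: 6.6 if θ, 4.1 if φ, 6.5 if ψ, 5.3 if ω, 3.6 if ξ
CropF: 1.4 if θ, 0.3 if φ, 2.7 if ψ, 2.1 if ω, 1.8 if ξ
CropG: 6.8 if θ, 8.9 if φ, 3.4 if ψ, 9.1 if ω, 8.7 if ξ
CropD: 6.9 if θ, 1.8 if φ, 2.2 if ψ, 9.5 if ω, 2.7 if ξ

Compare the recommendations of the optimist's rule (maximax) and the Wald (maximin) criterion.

maximax → CropD; maximin → CropB (disagree)

Row maxima: CropE=7.6, CropB=6.6, CropF=2.7, CropG=9.1, CropD=9.5
Best best-case = 9.5 → CropD.
Row minima: CropE=0.0, CropB=3.6, CropF=0.3, CropG=3.4, CropD=1.8
Best worst-case = 3.6 → CropB.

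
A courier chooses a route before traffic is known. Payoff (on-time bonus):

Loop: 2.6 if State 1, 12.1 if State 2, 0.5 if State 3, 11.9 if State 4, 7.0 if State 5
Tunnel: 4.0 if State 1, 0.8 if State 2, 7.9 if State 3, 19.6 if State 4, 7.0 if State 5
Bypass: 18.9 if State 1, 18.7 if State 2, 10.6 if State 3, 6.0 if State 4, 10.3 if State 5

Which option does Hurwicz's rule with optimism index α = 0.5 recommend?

Loop: 0.5·12.1 + 0.5·0.5 = 6.3
Tunnel: 0.5·19.6 + 0.5·0.8 = 10.2
Bypass: 0.5·18.9 + 0.5·6.0 = 12.45
Highest Hurwicz score = 12.45 → Bypass.

Bypass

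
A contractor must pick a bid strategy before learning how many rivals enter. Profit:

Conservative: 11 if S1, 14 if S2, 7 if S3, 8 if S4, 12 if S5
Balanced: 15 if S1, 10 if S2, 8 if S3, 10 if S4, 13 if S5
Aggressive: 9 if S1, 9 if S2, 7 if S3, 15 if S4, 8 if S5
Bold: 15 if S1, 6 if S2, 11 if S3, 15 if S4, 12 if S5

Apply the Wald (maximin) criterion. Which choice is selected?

Row minima: Conservative=7, Balanced=8, Aggressive=7, Bold=6
Best worst-case = 8 → Balanced.

Balanced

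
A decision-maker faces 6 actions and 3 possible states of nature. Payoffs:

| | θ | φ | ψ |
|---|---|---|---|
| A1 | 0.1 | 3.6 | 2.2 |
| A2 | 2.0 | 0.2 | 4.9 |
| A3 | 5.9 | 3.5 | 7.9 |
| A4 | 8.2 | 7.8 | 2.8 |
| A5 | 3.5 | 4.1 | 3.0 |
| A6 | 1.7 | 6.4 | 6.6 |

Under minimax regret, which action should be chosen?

A3

Column bests: θ=8.2, φ=7.8, ψ=7.9.
A1 regrets: 8.1, 4.2, 5.7 → max 8.1
A2 regrets: 6.2, 7.6, 3.0 → max 7.6
A3 regrets: 2.3, 4.3, 0.0 → max 4.3
A4 regrets: 0.0, 0.0, 5.1 → max 5.1
A5 regrets: 4.7, 3.7, 4.9 → max 4.9
A6 regrets: 6.5, 1.4, 1.3 → max 6.5
Smallest max regret = 4.3 → A3.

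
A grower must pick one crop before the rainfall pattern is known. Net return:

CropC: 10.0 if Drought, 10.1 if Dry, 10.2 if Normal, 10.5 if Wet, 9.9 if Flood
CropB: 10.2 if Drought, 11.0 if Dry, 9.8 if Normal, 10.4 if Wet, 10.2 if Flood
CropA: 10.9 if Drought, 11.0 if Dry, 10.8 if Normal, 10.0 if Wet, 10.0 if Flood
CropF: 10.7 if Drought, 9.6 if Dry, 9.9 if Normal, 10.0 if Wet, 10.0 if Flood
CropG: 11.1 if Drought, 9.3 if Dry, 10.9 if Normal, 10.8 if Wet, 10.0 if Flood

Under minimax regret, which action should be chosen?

CropA

Column bests: Drought=11.1, Dry=11.0, Normal=10.9, Wet=10.8, Flood=10.2.
CropC regrets: 1.1, 0.9, 0.7, 0.3, 0.3 → max 1.1
CropB regrets: 0.9, 0.0, 1.1, 0.4, 0.0 → max 1.1
CropA regrets: 0.2, 0.0, 0.1, 0.8, 0.2 → max 0.8
CropF regrets: 0.4, 1.4, 1.0, 0.8, 0.2 → max 1.4
CropG regrets: 0.0, 1.7, 0.0, 0.0, 0.2 → max 1.7
Smallest max regret = 0.8 → CropA.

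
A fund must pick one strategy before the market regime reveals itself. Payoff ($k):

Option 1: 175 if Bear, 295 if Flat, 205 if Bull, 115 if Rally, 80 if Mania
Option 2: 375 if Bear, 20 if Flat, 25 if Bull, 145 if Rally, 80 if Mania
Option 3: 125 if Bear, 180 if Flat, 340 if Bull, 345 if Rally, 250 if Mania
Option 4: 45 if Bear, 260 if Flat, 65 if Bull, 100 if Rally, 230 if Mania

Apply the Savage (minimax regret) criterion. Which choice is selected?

Column bests: Bear=375, Flat=295, Bull=340, Rally=345, Mania=250.
Option 1 regrets: 200, 0, 135, 230, 170 → max 230
Option 2 regrets: 0, 275, 315, 200, 170 → max 315
Option 3 regrets: 250, 115, 0, 0, 0 → max 250
Option 4 regrets: 330, 35, 275, 245, 20 → max 330
Smallest max regret = 230 → Option 1.

Option 1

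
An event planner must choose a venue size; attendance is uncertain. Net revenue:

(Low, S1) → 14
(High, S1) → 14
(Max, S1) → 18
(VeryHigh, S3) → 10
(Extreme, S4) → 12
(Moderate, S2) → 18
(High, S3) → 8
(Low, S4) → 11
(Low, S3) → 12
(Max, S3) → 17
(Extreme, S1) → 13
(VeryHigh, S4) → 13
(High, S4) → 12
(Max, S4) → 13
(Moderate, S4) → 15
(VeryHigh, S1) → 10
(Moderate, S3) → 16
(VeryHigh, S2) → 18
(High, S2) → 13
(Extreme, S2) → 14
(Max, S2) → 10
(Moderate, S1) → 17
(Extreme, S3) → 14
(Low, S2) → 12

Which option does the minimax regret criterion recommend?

Column bests: S1=18, S2=18, S3=17, S4=15.
Low regrets: 4, 6, 5, 4 → max 6
Moderate regrets: 1, 0, 1, 0 → max 1
High regrets: 4, 5, 9, 3 → max 9
VeryHigh regrets: 8, 0, 7, 2 → max 8
Extreme regrets: 5, 4, 3, 3 → max 5
Max regrets: 0, 8, 0, 2 → max 8
Smallest max regret = 1 → Moderate.

Moderate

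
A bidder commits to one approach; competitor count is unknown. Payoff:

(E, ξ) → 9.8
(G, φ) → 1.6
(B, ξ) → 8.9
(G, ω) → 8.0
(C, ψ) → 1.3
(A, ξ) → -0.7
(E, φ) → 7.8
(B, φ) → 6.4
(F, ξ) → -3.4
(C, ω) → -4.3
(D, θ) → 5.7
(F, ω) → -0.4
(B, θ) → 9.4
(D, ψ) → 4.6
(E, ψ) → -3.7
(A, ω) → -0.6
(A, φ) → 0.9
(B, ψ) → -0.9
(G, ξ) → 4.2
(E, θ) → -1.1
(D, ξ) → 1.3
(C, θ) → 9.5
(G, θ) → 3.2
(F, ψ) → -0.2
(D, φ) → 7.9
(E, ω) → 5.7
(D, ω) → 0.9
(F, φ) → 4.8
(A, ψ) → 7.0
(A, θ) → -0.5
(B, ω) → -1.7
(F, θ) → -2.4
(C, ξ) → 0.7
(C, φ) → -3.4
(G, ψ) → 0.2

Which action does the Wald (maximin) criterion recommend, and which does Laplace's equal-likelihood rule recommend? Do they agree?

maximin → D; laplace → B (disagree)

Row minima: A=-0.7, B=-1.7, C=-4.3, D=0.9, E=-3.7, F=-3.4, G=0.2
Best worst-case = 0.9 → D.
Row averages: A=1.22, B=4.42, C=0.76, D=4.08, E=3.7, F=-0.32, G=3.44
Highest average = 4.42 → B.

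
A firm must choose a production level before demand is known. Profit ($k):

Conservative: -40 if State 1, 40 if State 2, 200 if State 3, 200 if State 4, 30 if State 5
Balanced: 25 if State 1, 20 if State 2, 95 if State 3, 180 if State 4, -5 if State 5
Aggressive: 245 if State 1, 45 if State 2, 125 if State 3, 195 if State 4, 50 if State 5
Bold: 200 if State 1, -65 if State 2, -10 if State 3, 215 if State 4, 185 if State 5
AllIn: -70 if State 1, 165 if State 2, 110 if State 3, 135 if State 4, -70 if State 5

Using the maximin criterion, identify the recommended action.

Row minima: Conservative=-40, Balanced=-5, Aggressive=45, Bold=-65, AllIn=-70
Best worst-case = 45 → Aggressive.

Aggressive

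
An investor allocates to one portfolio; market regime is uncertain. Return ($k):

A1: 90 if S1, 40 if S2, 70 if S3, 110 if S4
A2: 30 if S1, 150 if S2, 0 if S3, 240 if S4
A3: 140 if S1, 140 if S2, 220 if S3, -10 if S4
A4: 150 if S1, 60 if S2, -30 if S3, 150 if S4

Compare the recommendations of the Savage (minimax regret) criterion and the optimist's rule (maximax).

Column bests: S1=150, S2=150, S3=220, S4=240.
A1 regrets: 60, 110, 150, 130 → max 150
A2 regrets: 120, 0, 220, 0 → max 220
A3 regrets: 10, 10, 0, 250 → max 250
A4 regrets: 0, 90, 250, 90 → max 250
Smallest max regret = 150 → A1.
Row maxima: A1=110, A2=240, A3=220, A4=150
Best best-case = 240 → A2.

minimax regret → A1; maximax → A2 (disagree)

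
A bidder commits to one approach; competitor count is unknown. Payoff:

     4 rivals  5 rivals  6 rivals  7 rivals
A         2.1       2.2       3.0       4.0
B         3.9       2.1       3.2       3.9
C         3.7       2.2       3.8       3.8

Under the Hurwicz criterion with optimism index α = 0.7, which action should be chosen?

A: 0.7·4.0 + 0.3·2.1 = 3.43
B: 0.7·3.9 + 0.3·2.1 = 3.36
C: 0.7·3.8 + 0.3·2.2 = 3.32
Highest Hurwicz score = 3.43 → A.

A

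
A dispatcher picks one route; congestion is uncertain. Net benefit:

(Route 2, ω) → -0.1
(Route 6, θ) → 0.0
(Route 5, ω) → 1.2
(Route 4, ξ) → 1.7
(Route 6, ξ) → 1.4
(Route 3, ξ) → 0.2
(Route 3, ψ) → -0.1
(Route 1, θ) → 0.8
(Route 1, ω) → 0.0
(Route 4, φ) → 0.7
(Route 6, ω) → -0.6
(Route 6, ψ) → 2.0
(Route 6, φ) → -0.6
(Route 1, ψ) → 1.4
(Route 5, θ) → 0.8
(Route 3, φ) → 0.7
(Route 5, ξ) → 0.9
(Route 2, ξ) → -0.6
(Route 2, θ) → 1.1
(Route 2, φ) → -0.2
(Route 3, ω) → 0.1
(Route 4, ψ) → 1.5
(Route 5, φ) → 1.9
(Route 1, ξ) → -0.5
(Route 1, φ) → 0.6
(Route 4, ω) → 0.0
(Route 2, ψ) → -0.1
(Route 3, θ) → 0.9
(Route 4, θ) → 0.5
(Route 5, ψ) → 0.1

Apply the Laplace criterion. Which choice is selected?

Row averages: Route 1=0.46, Route 2=0.02, Route 3=0.36, Route 4=0.88, Route 5=0.98, Route 6=0.44
Highest average = 0.98 → Route 5.

Route 5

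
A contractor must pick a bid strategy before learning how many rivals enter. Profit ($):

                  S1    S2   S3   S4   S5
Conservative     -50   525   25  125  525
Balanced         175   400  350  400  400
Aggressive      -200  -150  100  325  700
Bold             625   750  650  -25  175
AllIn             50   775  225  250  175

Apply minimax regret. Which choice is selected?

Balanced

Column bests: S1=625, S2=775, S3=650, S4=400, S5=700.
Conservative regrets: 675, 250, 625, 275, 175 → max 675
Balanced regrets: 450, 375, 300, 0, 300 → max 450
Aggressive regrets: 825, 925, 550, 75, 0 → max 925
Bold regrets: 0, 25, 0, 425, 525 → max 525
AllIn regrets: 575, 0, 425, 150, 525 → max 575
Smallest max regret = 450 → Balanced.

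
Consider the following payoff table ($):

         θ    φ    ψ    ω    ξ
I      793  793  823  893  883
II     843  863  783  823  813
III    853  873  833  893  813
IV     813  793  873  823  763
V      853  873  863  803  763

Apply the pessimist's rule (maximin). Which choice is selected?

Row minima: I=793, II=783, III=813, IV=763, V=763
Best worst-case = 813 → III.

III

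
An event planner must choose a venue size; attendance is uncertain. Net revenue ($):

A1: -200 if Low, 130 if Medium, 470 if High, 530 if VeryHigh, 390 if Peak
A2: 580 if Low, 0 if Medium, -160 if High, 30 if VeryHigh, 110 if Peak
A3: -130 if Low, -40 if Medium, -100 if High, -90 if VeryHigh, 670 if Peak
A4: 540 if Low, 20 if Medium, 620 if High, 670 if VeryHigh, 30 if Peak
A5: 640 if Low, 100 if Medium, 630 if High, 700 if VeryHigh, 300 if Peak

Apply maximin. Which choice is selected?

A5

Row minima: A1=-200, A2=-160, A3=-130, A4=20, A5=100
Best worst-case = 100 → A5.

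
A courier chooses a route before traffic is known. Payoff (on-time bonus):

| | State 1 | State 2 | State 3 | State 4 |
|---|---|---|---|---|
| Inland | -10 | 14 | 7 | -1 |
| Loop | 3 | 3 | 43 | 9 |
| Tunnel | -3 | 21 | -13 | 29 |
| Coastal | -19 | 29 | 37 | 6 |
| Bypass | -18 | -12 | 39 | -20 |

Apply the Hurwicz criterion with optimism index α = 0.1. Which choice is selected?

Loop

Inland: 0.1·14 + 0.9·(-10) = -7.6
Loop: 0.1·43 + 0.9·3 = 7
Tunnel: 0.1·29 + 0.9·(-13) = -8.8
Coastal: 0.1·37 + 0.9·(-19) = -13.4
Bypass: 0.1·39 + 0.9·(-20) = -14.1
Highest Hurwicz score = 7 → Loop.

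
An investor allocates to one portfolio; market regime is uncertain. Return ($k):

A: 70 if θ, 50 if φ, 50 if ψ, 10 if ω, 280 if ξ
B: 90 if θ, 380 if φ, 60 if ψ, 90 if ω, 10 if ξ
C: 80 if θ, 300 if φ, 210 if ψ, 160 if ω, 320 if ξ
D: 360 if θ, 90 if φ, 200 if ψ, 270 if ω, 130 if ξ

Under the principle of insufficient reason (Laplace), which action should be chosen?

Row averages: A=92, B=126, C=214, D=210
Highest average = 214 → C.

C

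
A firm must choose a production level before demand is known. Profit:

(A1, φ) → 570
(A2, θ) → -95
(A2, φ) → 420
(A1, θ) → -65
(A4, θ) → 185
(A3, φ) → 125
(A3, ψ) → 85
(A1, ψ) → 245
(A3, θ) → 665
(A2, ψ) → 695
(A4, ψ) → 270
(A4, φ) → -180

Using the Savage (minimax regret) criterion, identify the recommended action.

Column bests: θ=665, φ=570, ψ=695.
A1 regrets: 730, 0, 450 → max 730
A2 regrets: 760, 150, 0 → max 760
A3 regrets: 0, 445, 610 → max 610
A4 regrets: 480, 750, 425 → max 750
Smallest max regret = 610 → A3.

A3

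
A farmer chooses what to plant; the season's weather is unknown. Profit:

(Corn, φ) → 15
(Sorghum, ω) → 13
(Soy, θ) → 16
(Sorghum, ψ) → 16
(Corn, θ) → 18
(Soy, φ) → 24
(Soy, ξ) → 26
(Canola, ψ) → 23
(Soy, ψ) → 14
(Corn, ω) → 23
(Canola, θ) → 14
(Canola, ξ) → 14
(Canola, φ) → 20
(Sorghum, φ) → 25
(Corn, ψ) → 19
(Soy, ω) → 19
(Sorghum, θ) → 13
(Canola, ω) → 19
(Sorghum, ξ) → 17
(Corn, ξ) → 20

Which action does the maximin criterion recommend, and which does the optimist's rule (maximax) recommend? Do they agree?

maximin → Corn; maximax → Soy (disagree)

Row minima: Soy=14, Corn=15, Canola=14, Sorghum=13
Best worst-case = 15 → Corn.
Row maxima: Soy=26, Corn=23, Canola=23, Sorghum=25
Best best-case = 26 → Soy.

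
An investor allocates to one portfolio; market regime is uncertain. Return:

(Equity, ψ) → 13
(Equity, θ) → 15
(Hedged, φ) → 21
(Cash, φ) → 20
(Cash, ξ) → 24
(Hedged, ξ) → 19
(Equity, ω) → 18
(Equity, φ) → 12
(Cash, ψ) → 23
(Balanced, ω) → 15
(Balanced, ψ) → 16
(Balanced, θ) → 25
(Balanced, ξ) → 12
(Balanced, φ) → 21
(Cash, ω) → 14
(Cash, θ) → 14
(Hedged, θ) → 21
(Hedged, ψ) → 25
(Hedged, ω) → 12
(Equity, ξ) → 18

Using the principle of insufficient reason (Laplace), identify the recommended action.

Row averages: Balanced=17.8, Hedged=19.6, Equity=15.2, Cash=19
Highest average = 19.6 → Hedged.

Hedged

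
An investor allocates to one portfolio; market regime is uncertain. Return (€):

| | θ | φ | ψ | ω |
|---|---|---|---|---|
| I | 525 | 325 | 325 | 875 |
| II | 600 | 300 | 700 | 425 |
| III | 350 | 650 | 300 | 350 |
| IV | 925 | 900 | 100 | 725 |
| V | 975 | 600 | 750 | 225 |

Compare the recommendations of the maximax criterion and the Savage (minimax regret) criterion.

Row maxima: I=875, II=700, III=650, IV=925, V=975
Best best-case = 975 → V.
Column bests: θ=975, φ=900, ψ=750, ω=875.
I regrets: 450, 575, 425, 0 → max 575
II regrets: 375, 600, 50, 450 → max 600
III regrets: 625, 250, 450, 525 → max 625
IV regrets: 50, 0, 650, 150 → max 650
V regrets: 0, 300, 0, 650 → max 650
Smallest max regret = 575 → I.

maximax → V; minimax regret → I (disagree)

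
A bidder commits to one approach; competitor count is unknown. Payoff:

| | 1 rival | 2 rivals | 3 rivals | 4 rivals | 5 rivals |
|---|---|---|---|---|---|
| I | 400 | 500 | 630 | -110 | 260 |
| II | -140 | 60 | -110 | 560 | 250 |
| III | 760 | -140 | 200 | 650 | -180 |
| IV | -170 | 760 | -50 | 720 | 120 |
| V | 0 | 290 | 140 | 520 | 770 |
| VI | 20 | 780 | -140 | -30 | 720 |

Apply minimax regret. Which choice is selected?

V

Column bests: 1 rival=760, 2 rivals=780, 3 rivals=630, 4 rivals=720, 5 rivals=770.
I regrets: 360, 280, 0, 830, 510 → max 830
II regrets: 900, 720, 740, 160, 520 → max 900
III regrets: 0, 920, 430, 70, 950 → max 950
IV regrets: 930, 20, 680, 0, 650 → max 930
V regrets: 760, 490, 490, 200, 0 → max 760
VI regrets: 740, 0, 770, 750, 50 → max 770
Smallest max regret = 760 → V.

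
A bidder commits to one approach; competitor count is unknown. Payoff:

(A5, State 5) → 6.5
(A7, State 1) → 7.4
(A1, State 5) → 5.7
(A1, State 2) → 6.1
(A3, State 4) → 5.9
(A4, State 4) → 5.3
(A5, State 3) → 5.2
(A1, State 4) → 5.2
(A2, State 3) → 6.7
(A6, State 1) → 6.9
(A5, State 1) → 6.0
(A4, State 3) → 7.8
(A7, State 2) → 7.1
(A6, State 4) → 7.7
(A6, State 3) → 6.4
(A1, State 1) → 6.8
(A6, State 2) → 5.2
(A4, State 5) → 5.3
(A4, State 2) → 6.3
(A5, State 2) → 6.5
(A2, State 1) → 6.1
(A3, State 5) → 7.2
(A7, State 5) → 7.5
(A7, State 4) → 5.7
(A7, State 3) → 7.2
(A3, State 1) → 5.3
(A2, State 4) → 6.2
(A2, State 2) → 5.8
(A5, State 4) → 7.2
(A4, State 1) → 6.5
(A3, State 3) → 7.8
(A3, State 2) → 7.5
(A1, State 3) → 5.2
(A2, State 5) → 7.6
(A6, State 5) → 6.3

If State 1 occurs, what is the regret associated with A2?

1.3

Best payoff under State 1 is 7.4.
Regret = 7.4 − 6.1 = 1.3.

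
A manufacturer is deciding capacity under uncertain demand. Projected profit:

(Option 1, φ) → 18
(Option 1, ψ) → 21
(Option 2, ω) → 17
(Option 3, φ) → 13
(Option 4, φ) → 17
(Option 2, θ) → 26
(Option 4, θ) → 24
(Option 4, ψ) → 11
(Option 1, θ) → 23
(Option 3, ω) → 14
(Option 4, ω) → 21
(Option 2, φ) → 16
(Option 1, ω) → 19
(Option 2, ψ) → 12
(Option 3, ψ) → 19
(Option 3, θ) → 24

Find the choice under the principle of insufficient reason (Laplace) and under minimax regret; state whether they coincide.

laplace → Option 1; minimax regret → Option 1 (agree)

Row averages: Option 1=20.25, Option 2=17.75, Option 3=17.5, Option 4=18.25
Highest average = 20.25 → Option 1.
Column bests: θ=26, φ=18, ψ=21, ω=21.
Option 1 regrets: 3, 0, 0, 2 → max 3
Option 2 regrets: 0, 2, 9, 4 → max 9
Option 3 regrets: 2, 5, 2, 7 → max 7
Option 4 regrets: 2, 1, 10, 0 → max 10
Smallest max regret = 3 → Option 1.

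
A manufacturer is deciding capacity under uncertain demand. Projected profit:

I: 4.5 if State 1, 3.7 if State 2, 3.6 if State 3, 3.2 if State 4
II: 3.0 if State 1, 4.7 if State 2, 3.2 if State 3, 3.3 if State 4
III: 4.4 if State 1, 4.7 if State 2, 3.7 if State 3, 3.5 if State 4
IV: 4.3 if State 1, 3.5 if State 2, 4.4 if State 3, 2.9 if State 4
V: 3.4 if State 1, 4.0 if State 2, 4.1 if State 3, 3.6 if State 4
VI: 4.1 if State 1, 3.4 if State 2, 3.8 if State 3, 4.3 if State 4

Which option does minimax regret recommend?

Column bests: State 1=4.5, State 2=4.7, State 3=4.4, State 4=4.3.
I regrets: 0.0, 1.0, 0.8, 1.1 → max 1.1
II regrets: 1.5, 0.0, 1.2, 1.0 → max 1.5
III regrets: 0.1, 0.0, 0.7, 0.8 → max 0.8
IV regrets: 0.2, 1.2, 0.0, 1.4 → max 1.4
V regrets: 1.1, 0.7, 0.3, 0.7 → max 1.1
VI regrets: 0.4, 1.3, 0.6, 0.0 → max 1.3
Smallest max regret = 0.8 → III.

III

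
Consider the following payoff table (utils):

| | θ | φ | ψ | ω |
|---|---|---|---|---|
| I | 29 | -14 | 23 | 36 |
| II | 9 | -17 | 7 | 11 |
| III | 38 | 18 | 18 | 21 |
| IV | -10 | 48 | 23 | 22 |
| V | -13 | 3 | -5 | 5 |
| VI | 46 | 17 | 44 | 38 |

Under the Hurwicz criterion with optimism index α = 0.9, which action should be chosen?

VI

I: 0.9·36 + 0.1·(-14) = 31
II: 0.9·11 + 0.1·(-17) = 8.2
III: 0.9·38 + 0.1·18 = 36
IV: 0.9·48 + 0.1·(-10) = 42.2
V: 0.9·5 + 0.1·(-13) = 3.2
VI: 0.9·46 + 0.1·17 = 43.1
Highest Hurwicz score = 43.1 → VI.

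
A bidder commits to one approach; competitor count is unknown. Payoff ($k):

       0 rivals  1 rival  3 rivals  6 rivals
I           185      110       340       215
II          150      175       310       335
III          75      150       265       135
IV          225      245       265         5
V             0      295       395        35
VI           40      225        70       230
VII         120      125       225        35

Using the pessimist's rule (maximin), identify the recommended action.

Row minima: I=110, II=150, III=75, IV=5, V=0, VI=40, VII=35
Best worst-case = 150 → II.

II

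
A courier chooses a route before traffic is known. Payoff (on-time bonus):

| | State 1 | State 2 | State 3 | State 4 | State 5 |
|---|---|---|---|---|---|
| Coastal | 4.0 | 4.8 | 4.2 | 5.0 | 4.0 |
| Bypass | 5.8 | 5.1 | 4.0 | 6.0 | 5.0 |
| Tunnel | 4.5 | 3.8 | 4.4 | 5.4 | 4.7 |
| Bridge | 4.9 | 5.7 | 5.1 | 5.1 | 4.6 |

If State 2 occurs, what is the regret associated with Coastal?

Best payoff under State 2 is 5.7.
Regret = 5.7 − 4.8 = 0.9.

0.9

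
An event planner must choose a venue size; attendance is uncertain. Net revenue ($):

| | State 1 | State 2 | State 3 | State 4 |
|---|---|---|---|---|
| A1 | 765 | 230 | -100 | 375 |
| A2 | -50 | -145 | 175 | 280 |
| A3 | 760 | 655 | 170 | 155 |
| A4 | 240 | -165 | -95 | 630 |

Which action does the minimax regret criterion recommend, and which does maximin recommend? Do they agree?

minimax regret → A1; maximin → A3 (disagree)

Column bests: State 1=765, State 2=655, State 3=175, State 4=630.
A1 regrets: 0, 425, 275, 255 → max 425
A2 regrets: 815, 800, 0, 350 → max 815
A3 regrets: 5, 0, 5, 475 → max 475
A4 regrets: 525, 820, 270, 0 → max 820
Smallest max regret = 425 → A1.
Row minima: A1=-100, A2=-145, A3=155, A4=-165
Best worst-case = 155 → A3.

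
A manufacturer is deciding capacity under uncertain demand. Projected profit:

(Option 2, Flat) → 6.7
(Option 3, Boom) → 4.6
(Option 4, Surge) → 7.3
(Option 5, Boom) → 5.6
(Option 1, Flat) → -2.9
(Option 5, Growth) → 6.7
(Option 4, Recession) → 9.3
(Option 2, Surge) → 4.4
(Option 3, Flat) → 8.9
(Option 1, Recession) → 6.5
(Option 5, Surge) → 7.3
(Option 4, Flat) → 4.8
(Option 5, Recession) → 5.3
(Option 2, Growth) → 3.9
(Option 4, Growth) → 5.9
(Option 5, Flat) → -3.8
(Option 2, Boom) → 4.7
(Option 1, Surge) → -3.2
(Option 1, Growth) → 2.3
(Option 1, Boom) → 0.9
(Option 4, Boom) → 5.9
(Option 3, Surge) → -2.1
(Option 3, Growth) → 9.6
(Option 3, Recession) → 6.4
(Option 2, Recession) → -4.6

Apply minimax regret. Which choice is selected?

Option 4

Column bests: Recession=9.3, Flat=8.9, Growth=9.6, Boom=5.9, Surge=7.3.
Option 1 regrets: 2.8, 11.8, 7.3, 5.0, 10.5 → max 11.8
Option 2 regrets: 13.9, 2.2, 5.7, 1.2, 2.9 → max 13.9
Option 3 regrets: 2.9, 0.0, 0.0, 1.3, 9.4 → max 9.4
Option 4 regrets: 0.0, 4.1, 3.7, 0.0, 0.0 → max 4.1
Option 5 regrets: 4.0, 12.7, 2.9, 0.3, 0.0 → max 12.7
Smallest max regret = 4.1 → Option 4.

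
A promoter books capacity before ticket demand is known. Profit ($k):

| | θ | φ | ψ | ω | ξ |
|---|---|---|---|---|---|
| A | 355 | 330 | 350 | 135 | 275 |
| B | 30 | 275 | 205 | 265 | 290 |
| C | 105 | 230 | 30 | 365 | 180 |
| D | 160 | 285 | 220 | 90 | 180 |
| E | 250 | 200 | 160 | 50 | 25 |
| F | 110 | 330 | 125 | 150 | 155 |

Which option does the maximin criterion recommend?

Row minima: A=135, B=30, C=30, D=90, E=25, F=110
Best worst-case = 135 → A.

A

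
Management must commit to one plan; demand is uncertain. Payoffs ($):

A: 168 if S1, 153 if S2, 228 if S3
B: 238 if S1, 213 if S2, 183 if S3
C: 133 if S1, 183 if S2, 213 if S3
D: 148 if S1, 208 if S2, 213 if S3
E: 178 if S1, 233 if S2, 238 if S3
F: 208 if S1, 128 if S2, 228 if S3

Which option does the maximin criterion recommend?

Row minima: A=153, B=183, C=133, D=148, E=178, F=128
Best worst-case = 183 → B.

B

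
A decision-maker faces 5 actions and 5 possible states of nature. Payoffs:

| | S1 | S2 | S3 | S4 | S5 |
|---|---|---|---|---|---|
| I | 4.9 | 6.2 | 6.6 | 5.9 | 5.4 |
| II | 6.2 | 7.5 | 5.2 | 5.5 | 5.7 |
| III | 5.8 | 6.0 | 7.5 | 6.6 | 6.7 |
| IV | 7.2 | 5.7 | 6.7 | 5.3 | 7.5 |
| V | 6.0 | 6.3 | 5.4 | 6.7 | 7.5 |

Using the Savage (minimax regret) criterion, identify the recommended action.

Column bests: S1=7.2, S2=7.5, S3=7.5, S4=6.7, S5=7.5.
I regrets: 2.3, 1.3, 0.9, 0.8, 2.1 → max 2.3
II regrets: 1.0, 0.0, 2.3, 1.2, 1.8 → max 2.3
III regrets: 1.4, 1.5, 0.0, 0.1, 0.8 → max 1.5
IV regrets: 0.0, 1.8, 0.8, 1.4, 0.0 → max 1.8
V regrets: 1.2, 1.2, 2.1, 0.0, 0.0 → max 2.1
Smallest max regret = 1.5 → III.

III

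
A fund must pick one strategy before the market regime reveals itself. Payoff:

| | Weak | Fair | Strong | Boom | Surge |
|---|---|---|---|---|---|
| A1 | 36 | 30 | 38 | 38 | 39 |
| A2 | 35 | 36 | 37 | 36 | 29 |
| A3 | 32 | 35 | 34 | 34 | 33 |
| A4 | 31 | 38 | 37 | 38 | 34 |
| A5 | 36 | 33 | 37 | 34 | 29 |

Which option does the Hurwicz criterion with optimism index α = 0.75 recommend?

A1: 0.75·39 + 0.25·30 = 36.75
A2: 0.75·37 + 0.25·29 = 35
A3: 0.75·35 + 0.25·32 = 34.25
A4: 0.75·38 + 0.25·31 = 36.25
A5: 0.75·37 + 0.25·29 = 35
Highest Hurwicz score = 36.75 → A1.

A1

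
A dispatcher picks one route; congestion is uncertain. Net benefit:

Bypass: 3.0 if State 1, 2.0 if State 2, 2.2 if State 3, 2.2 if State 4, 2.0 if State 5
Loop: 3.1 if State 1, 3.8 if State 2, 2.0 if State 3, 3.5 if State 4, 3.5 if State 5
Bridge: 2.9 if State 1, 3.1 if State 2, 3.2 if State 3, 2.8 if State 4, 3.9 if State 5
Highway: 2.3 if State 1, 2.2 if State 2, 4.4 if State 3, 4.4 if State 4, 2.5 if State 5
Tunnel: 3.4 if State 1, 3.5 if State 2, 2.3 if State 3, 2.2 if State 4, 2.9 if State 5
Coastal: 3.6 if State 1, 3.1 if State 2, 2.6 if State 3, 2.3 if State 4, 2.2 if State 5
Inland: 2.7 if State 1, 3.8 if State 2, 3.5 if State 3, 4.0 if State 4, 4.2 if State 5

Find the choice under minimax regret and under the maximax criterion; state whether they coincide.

minimax regret → Inland; maximax → Highway (disagree)

Column bests: State 1=3.6, State 2=3.8, State 3=4.4, State 4=4.4, State 5=4.2.
Bypass regrets: 0.6, 1.8, 2.2, 2.2, 2.2 → max 2.2
Loop regrets: 0.5, 0.0, 2.4, 0.9, 0.7 → max 2.4
Bridge regrets: 0.7, 0.7, 1.2, 1.6, 0.3 → max 1.6
Highway regrets: 1.3, 1.6, 0.0, 0.0, 1.7 → max 1.7
Tunnel regrets: 0.2, 0.3, 2.1, 2.2, 1.3 → max 2.2
Coastal regrets: 0.0, 0.7, 1.8, 2.1, 2.0 → max 2.1
Inland regrets: 0.9, 0.0, 0.9, 0.4, 0.0 → max 0.9
Smallest max regret = 0.9 → Inland.
Row maxima: Bypass=3.0, Loop=3.8, Bridge=3.9, Highway=4.4, Tunnel=3.5, Coastal=3.6, Inland=4.2
Best best-case = 4.4 → Highway.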